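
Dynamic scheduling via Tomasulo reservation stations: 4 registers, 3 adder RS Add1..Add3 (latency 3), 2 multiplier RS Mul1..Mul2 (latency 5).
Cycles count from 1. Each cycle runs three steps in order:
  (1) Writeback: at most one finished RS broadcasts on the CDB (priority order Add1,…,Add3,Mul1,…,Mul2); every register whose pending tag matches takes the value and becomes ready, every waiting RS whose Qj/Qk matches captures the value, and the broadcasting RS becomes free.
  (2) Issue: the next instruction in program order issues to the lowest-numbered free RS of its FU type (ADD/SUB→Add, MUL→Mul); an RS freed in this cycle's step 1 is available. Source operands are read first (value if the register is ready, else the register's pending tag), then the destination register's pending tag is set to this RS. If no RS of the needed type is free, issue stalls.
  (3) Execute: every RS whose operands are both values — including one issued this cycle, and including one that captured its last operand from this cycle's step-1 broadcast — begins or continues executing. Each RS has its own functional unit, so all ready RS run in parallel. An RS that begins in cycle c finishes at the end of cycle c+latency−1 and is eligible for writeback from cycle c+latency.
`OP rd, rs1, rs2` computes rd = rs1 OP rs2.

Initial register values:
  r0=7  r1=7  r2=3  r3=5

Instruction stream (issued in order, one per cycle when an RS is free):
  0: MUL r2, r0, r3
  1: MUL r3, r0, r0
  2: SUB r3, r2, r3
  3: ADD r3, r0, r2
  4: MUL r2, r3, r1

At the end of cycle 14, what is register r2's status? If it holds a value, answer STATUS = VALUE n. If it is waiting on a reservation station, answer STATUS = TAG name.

c1: issue MUL r2<-Mul1 | r0:7,r1:7,r2:Mul1,r3:5
c2: issue MUL r3<-Mul2 | r0:7,r1:7,r2:Mul1,r3:Mul2
c3: issue SUB r3<-Add1 | r0:7,r1:7,r2:Mul1,r3:Add1
c4: issue ADD r3<-Add2 | r0:7,r1:7,r2:Mul1,r3:Add2
c5: stall | r0:7,r1:7,r2:Mul1,r3:Add2
c6: CDB Mul1=35; issue MUL r2<-Mul1 | r0:7,r1:7,r2:Mul1,r3:Add2
c7: CDB Mul2=49 | r0:7,r1:7,r2:Mul1,r3:Add2
c8: - | r0:7,r1:7,r2:Mul1,r3:Add2
c9: CDB Add2=42 | r0:7,r1:7,r2:Mul1,r3:42
c10: CDB Add1=-14 | r0:7,r1:7,r2:Mul1,r3:42
c11: - | r0:7,r1:7,r2:Mul1,r3:42
c12: - | r0:7,r1:7,r2:Mul1,r3:42
c13: - | r0:7,r1:7,r2:Mul1,r3:42
c14: CDB Mul1=294 | r0:7,r1:7,r2:294,r3:42

STATUS = VALUE 294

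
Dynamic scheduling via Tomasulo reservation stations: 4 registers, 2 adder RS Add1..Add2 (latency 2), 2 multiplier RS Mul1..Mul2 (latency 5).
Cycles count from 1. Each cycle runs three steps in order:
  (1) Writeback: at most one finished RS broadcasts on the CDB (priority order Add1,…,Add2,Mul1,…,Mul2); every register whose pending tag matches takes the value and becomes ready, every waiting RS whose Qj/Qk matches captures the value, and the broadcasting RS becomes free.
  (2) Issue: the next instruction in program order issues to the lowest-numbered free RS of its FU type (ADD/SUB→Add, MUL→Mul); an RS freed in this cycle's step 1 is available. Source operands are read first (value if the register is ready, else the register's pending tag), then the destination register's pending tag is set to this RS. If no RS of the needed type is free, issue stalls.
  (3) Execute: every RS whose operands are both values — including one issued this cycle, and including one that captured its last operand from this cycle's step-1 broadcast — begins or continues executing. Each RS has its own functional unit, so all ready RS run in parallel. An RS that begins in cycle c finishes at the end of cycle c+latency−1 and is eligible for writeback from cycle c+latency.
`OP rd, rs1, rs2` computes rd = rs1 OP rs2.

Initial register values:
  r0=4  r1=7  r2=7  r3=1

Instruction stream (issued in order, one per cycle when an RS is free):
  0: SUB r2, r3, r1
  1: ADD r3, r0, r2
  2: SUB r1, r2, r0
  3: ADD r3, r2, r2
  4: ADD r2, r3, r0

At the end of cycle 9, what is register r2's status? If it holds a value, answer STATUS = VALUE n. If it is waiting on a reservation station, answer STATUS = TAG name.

c1: issue SUB r2<-Add1 | r0:4,r1:7,r2:Add1,r3:1
c2: issue ADD r3<-Add2 | r0:4,r1:7,r2:Add1,r3:Add2
c3: CDB Add1=-6; issue SUB r1<-Add1 | r0:4,r1:Add1,r2:-6,r3:Add2
c4: stall | r0:4,r1:Add1,r2:-6,r3:Add2
c5: CDB Add1=-10; issue ADD r3<-Add1 | r0:4,r1:-10,r2:-6,r3:Add1
c6: CDB Add2=-2; issue ADD r2<-Add2 | r0:4,r1:-10,r2:Add2,r3:Add1
c7: CDB Add1=-12 | r0:4,r1:-10,r2:Add2,r3:-12
c8: - | r0:4,r1:-10,r2:Add2,r3:-12
c9: CDB Add2=-8 | r0:4,r1:-10,r2:-8,r3:-12

STATUS = VALUE -8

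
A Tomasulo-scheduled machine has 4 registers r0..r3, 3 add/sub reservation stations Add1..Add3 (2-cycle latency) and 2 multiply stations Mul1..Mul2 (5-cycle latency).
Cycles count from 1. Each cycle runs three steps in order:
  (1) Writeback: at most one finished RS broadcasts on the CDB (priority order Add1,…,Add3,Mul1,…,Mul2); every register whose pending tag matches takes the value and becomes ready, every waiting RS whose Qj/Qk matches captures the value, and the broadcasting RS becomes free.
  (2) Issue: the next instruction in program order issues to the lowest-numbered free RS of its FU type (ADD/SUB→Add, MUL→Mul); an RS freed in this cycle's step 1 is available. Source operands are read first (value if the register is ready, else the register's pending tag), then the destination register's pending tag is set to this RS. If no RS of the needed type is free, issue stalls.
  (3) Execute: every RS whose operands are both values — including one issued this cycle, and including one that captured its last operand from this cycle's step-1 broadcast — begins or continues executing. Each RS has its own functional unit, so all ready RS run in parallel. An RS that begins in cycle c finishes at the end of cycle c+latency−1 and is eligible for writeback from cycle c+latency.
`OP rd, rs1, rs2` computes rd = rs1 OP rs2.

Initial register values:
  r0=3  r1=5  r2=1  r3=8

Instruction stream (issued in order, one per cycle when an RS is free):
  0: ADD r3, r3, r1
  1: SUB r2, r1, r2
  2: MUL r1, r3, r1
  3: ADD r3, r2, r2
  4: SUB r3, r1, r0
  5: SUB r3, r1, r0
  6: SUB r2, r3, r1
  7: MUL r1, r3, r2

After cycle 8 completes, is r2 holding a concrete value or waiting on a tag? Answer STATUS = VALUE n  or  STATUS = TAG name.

STATUS = TAG Add3

  c1: issue ADD r3<-Add1  regs: r0:3,r1:5,r2:1,r3:Add1
  c2: issue SUB r2<-Add2  regs: r0:3,r1:5,r2:Add2,r3:Add1
  c3: CDB Add1=13; issue MUL r1<-Mul1  regs: r0:3,r1:Mul1,r2:Add2,r3:13
  c4: CDB Add2=4; issue ADD r3<-Add1  regs: r0:3,r1:Mul1,r2:4,r3:Add1
  c5: issue SUB r3<-Add2  regs: r0:3,r1:Mul1,r2:4,r3:Add2
  c6: CDB Add1=8; issue SUB r3<-Add1  regs: r0:3,r1:Mul1,r2:4,r3:Add1
  c7: issue SUB r2<-Add3  regs: r0:3,r1:Mul1,r2:Add3,r3:Add1
  c8: CDB Mul1=65; issue MUL r1<-Mul1  regs: r0:3,r1:Mul1,r2:Add3,r3:Add1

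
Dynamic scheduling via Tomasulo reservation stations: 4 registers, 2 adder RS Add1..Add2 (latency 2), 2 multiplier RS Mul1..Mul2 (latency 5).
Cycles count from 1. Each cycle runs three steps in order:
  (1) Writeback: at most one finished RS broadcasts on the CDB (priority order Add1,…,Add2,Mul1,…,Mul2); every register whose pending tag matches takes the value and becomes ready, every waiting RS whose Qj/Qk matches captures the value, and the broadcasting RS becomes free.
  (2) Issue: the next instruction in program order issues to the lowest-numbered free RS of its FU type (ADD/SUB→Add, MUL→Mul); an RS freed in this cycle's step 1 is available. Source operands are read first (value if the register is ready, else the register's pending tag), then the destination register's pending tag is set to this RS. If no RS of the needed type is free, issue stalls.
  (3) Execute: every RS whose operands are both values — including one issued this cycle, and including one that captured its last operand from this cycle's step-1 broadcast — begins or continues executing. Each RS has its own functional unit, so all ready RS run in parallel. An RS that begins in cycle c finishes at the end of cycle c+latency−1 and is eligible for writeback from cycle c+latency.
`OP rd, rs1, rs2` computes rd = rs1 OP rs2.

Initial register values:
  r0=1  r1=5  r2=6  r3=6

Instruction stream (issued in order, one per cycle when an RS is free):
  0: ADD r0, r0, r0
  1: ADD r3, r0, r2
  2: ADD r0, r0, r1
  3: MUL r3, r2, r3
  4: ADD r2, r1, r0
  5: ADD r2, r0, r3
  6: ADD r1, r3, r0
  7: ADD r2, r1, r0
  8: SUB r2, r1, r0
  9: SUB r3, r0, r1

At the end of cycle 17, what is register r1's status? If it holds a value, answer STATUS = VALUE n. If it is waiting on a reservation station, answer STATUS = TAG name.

c1: issue ADD r0<-Add1 | r0:Add1,r1:5,r2:6,r3:6
c2: issue ADD r3<-Add2 | r0:Add1,r1:5,r2:6,r3:Add2
c3: CDB Add1=2; issue ADD r0<-Add1 | r0:Add1,r1:5,r2:6,r3:Add2
c4: issue MUL r3<-Mul1 | r0:Add1,r1:5,r2:6,r3:Mul1
c5: CDB Add1=7; issue ADD r2<-Add1 | r0:7,r1:5,r2:Add1,r3:Mul1
c6: CDB Add2=8; issue ADD r2<-Add2 | r0:7,r1:5,r2:Add2,r3:Mul1
c7: CDB Add1=12; issue ADD r1<-Add1 | r0:7,r1:Add1,r2:Add2,r3:Mul1
c8: stall | r0:7,r1:Add1,r2:Add2,r3:Mul1
c9: stall | r0:7,r1:Add1,r2:Add2,r3:Mul1
c10: stall | r0:7,r1:Add1,r2:Add2,r3:Mul1
c11: CDB Mul1=48; stall | r0:7,r1:Add1,r2:Add2,r3:48
c12: stall | r0:7,r1:Add1,r2:Add2,r3:48
c13: CDB Add1=55; issue ADD r2<-Add1 | r0:7,r1:55,r2:Add1,r3:48
c14: CDB Add2=55; issue SUB r2<-Add2 | r0:7,r1:55,r2:Add2,r3:48
c15: CDB Add1=62; issue SUB r3<-Add1 | r0:7,r1:55,r2:Add2,r3:Add1
c16: CDB Add2=48 | r0:7,r1:55,r2:48,r3:Add1
c17: CDB Add1=-48 | r0:7,r1:55,r2:48,r3:-48

STATUS = VALUE 55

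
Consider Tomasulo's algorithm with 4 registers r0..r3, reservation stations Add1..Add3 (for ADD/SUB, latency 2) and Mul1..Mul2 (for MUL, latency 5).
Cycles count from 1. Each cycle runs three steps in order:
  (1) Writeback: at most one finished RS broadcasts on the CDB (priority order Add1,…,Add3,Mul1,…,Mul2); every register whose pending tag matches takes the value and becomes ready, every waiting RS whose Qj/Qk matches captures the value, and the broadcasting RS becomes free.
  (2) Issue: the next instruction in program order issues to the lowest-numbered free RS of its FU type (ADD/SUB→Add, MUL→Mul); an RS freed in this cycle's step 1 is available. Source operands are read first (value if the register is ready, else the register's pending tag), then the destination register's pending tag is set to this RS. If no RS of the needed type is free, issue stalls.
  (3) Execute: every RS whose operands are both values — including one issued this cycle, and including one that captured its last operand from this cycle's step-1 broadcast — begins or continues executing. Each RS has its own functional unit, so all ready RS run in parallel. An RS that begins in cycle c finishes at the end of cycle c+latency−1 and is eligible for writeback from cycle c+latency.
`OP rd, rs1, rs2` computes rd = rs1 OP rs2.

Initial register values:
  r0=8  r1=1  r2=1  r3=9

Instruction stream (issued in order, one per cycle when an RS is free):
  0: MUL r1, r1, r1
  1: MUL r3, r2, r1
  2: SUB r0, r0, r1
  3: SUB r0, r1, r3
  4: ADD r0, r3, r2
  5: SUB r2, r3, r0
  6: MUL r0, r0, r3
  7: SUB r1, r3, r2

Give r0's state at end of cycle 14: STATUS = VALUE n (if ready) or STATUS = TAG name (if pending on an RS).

c1: issue MUL r1<-Mul1 | r0:8,r1:Mul1,r2:1,r3:9
c2: issue MUL r3<-Mul2 | r0:8,r1:Mul1,r2:1,r3:Mul2
c3: issue SUB r0<-Add1 | r0:Add1,r1:Mul1,r2:1,r3:Mul2
c4: issue SUB r0<-Add2 | r0:Add2,r1:Mul1,r2:1,r3:Mul2
c5: issue ADD r0<-Add3 | r0:Add3,r1:Mul1,r2:1,r3:Mul2
c6: CDB Mul1=1; stall | r0:Add3,r1:1,r2:1,r3:Mul2
c7: stall | r0:Add3,r1:1,r2:1,r3:Mul2
c8: CDB Add1=7; issue SUB r2<-Add1 | r0:Add3,r1:1,r2:Add1,r3:Mul2
c9: issue MUL r0<-Mul1 | r0:Mul1,r1:1,r2:Add1,r3:Mul2
c10: stall | r0:Mul1,r1:1,r2:Add1,r3:Mul2
c11: CDB Mul2=1; stall | r0:Mul1,r1:1,r2:Add1,r3:1
c12: stall | r0:Mul1,r1:1,r2:Add1,r3:1
c13: CDB Add2=0; issue SUB r1<-Add2 | r0:Mul1,r1:Add2,r2:Add1,r3:1
c14: CDB Add3=2 | r0:Mul1,r1:Add2,r2:Add1,r3:1

STATUS = TAG Mul1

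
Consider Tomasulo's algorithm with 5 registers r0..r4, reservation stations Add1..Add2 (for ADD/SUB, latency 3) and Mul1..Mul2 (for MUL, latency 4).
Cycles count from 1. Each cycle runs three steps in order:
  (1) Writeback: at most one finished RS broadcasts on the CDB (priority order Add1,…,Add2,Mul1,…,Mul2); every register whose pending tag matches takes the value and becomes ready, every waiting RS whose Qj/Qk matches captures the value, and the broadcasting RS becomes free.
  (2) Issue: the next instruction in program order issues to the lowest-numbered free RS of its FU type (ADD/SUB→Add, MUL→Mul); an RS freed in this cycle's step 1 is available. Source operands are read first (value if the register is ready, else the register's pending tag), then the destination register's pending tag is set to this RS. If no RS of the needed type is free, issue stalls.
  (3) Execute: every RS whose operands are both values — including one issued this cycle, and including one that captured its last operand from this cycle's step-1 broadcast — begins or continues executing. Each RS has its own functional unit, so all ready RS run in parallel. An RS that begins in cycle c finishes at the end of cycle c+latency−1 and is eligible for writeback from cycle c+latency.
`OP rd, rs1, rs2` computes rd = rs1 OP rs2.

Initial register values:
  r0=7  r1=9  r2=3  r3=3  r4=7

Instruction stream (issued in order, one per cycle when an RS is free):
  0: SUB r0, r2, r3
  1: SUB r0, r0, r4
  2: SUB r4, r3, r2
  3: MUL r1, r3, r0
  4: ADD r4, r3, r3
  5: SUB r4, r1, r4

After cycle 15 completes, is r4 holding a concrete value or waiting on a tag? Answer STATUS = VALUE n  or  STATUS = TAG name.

c1: issue SUB r0<-Add1 | r0:Add1,r1:9,r2:3,r3:3,r4:7
c2: issue SUB r0<-Add2 | r0:Add2,r1:9,r2:3,r3:3,r4:7
c3: stall | r0:Add2,r1:9,r2:3,r3:3,r4:7
c4: CDB Add1=0; issue SUB r4<-Add1 | r0:Add2,r1:9,r2:3,r3:3,r4:Add1
c5: issue MUL r1<-Mul1 | r0:Add2,r1:Mul1,r2:3,r3:3,r4:Add1
c6: stall | r0:Add2,r1:Mul1,r2:3,r3:3,r4:Add1
c7: CDB Add1=0; issue ADD r4<-Add1 | r0:Add2,r1:Mul1,r2:3,r3:3,r4:Add1
c8: CDB Add2=-7; issue SUB r4<-Add2 | r0:-7,r1:Mul1,r2:3,r3:3,r4:Add2
c9: - | r0:-7,r1:Mul1,r2:3,r3:3,r4:Add2
c10: CDB Add1=6 | r0:-7,r1:Mul1,r2:3,r3:3,r4:Add2
c11: - | r0:-7,r1:Mul1,r2:3,r3:3,r4:Add2
c12: CDB Mul1=-21 | r0:-7,r1:-21,r2:3,r3:3,r4:Add2
c13: - | r0:-7,r1:-21,r2:3,r3:3,r4:Add2
c14: - | r0:-7,r1:-21,r2:3,r3:3,r4:Add2
c15: CDB Add2=-27 | r0:-7,r1:-21,r2:3,r3:3,r4:-27

STATUS = VALUE -27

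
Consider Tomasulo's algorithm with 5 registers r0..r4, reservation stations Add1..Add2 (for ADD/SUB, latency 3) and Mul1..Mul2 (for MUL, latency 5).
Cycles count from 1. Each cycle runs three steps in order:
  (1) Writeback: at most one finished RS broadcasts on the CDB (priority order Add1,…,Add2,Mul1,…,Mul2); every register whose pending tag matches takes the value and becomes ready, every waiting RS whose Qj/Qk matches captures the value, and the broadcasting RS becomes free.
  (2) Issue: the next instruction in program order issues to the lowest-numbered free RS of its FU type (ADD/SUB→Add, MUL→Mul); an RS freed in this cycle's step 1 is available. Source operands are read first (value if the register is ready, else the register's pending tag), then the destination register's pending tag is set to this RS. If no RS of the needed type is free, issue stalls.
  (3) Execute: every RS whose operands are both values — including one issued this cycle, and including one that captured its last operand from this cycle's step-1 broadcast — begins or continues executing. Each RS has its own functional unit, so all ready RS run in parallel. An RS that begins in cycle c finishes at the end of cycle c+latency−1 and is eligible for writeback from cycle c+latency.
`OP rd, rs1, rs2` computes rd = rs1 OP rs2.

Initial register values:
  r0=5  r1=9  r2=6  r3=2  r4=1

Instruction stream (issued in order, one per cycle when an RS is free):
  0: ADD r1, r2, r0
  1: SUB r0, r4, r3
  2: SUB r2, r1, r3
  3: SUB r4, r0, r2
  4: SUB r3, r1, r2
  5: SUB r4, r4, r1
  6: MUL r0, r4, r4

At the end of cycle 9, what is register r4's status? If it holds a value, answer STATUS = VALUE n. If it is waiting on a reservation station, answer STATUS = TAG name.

STATUS = TAG Add2

  c1: issue ADD r1<-Add1  regs: r0:5,r1:Add1,r2:6,r3:2,r4:1
  c2: issue SUB r0<-Add2  regs: r0:Add2,r1:Add1,r2:6,r3:2,r4:1
  c3: stall  regs: r0:Add2,r1:Add1,r2:6,r3:2,r4:1
  c4: CDB Add1=11; issue SUB r2<-Add1  regs: r0:Add2,r1:11,r2:Add1,r3:2,r4:1
  c5: CDB Add2=-1; issue SUB r4<-Add2  regs: r0:-1,r1:11,r2:Add1,r3:2,r4:Add2
  c6: stall  regs: r0:-1,r1:11,r2:Add1,r3:2,r4:Add2
  c7: CDB Add1=9; issue SUB r3<-Add1  regs: r0:-1,r1:11,r2:9,r3:Add1,r4:Add2
  c8: stall  regs: r0:-1,r1:11,r2:9,r3:Add1,r4:Add2
  c9: stall  regs: r0:-1,r1:11,r2:9,r3:Add1,r4:Add2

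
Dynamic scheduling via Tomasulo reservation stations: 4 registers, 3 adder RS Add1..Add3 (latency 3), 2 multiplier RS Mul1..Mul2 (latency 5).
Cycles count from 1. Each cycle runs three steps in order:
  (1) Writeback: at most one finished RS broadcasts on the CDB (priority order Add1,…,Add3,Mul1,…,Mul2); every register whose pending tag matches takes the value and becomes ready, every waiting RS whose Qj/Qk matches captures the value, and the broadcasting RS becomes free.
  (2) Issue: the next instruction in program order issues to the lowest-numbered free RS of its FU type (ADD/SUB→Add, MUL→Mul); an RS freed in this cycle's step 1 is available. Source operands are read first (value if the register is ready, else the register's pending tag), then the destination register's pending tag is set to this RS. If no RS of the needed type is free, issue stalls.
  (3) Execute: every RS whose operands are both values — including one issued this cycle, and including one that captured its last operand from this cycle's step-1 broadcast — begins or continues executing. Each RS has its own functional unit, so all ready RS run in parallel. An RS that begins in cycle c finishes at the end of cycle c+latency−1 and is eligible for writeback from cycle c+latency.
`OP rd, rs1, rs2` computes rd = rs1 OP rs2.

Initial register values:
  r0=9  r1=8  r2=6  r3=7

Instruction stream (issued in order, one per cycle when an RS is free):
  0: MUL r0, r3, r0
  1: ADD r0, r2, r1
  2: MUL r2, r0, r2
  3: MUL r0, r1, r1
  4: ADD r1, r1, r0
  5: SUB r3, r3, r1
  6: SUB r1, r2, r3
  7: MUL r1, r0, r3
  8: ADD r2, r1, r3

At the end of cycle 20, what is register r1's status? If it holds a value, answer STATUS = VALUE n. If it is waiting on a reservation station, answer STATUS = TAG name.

cycle 1: issue MUL r0<-Mul1 // r0:Mul1,r1:8,r2:6,r3:7
cycle 2: issue ADD r0<-Add1 // r0:Add1,r1:8,r2:6,r3:7
cycle 3: issue MUL r2<-Mul2 // r0:Add1,r1:8,r2:Mul2,r3:7
cycle 4: stall // r0:Add1,r1:8,r2:Mul2,r3:7
cycle 5: CDB Add1=14; stall // r0:14,r1:8,r2:Mul2,r3:7
cycle 6: CDB Mul1=63; issue MUL r0<-Mul1 // r0:Mul1,r1:8,r2:Mul2,r3:7
cycle 7: issue ADD r1<-Add1 // r0:Mul1,r1:Add1,r2:Mul2,r3:7
cycle 8: issue SUB r3<-Add2 // r0:Mul1,r1:Add1,r2:Mul2,r3:Add2
cycle 9: issue SUB r1<-Add3 // r0:Mul1,r1:Add3,r2:Mul2,r3:Add2
cycle 10: CDB Mul2=84; issue MUL r1<-Mul2 // r0:Mul1,r1:Mul2,r2:84,r3:Add2
cycle 11: CDB Mul1=64; stall // r0:64,r1:Mul2,r2:84,r3:Add2
cycle 12: stall // r0:64,r1:Mul2,r2:84,r3:Add2
cycle 13: stall // r0:64,r1:Mul2,r2:84,r3:Add2
cycle 14: CDB Add1=72; issue ADD r2<-Add1 // r0:64,r1:Mul2,r2:Add1,r3:Add2
cycle 15: - // r0:64,r1:Mul2,r2:Add1,r3:Add2
cycle 16: - // r0:64,r1:Mul2,r2:Add1,r3:Add2
cycle 17: CDB Add2=-65 // r0:64,r1:Mul2,r2:Add1,r3:-65
cycle 18: - // r0:64,r1:Mul2,r2:Add1,r3:-65
cycle 19: - // r0:64,r1:Mul2,r2:Add1,r3:-65
cycle 20: CDB Add3=149 // r0:64,r1:Mul2,r2:Add1,r3:-65

STATUS = TAG Mul2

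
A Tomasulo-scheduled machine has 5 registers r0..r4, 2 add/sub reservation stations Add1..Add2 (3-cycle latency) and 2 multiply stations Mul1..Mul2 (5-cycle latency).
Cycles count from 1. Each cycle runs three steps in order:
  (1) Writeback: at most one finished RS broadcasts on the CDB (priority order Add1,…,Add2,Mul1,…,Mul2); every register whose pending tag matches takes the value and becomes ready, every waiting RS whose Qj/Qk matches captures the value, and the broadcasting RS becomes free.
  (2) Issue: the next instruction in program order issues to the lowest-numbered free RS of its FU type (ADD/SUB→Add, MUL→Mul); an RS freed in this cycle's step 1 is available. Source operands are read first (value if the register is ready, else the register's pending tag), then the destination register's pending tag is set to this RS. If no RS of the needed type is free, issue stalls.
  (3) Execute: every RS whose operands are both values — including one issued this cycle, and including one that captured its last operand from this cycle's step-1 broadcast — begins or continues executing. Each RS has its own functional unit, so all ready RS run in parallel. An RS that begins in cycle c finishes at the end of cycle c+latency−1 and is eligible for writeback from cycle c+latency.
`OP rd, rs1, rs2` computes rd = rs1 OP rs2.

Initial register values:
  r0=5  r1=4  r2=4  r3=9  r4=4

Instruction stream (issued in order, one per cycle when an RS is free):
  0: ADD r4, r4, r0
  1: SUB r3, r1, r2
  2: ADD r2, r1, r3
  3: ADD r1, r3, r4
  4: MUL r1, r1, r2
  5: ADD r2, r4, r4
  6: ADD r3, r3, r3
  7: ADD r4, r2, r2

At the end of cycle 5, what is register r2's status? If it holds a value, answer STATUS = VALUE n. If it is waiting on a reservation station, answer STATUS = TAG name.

STATUS = TAG Add1

c1: issue ADD r4<-Add1 | r0:5,r1:4,r2:4,r3:9,r4:Add1
c2: issue SUB r3<-Add2 | r0:5,r1:4,r2:4,r3:Add2,r4:Add1
c3: stall | r0:5,r1:4,r2:4,r3:Add2,r4:Add1
c4: CDB Add1=9; issue ADD r2<-Add1 | r0:5,r1:4,r2:Add1,r3:Add2,r4:9
c5: CDB Add2=0; issue ADD r1<-Add2 | r0:5,r1:Add2,r2:Add1,r3:0,r4:9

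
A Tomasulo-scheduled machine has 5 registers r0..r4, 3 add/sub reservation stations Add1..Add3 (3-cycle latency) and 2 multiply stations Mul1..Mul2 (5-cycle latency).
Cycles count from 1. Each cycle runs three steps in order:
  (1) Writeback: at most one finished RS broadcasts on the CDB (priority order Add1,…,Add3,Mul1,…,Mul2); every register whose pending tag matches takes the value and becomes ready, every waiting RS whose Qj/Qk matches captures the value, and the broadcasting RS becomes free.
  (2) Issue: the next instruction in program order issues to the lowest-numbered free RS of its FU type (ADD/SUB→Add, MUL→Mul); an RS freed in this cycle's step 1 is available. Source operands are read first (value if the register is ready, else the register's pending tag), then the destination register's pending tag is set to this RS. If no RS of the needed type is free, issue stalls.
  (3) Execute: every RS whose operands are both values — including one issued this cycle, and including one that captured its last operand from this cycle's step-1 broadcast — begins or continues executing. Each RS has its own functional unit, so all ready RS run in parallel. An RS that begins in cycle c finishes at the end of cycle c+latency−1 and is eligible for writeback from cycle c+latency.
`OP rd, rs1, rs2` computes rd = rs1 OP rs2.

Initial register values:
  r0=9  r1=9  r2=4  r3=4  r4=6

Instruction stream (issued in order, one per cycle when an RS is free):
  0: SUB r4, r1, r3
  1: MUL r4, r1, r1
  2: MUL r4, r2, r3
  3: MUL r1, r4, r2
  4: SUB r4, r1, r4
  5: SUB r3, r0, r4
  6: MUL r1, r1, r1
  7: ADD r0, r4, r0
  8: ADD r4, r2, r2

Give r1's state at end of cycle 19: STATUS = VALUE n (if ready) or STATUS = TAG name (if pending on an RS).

STATUS = VALUE 4096

c1: issue SUB r4<-Add1 | r0:9,r1:9,r2:4,r3:4,r4:Add1
c2: issue MUL r4<-Mul1 | r0:9,r1:9,r2:4,r3:4,r4:Mul1
c3: issue MUL r4<-Mul2 | r0:9,r1:9,r2:4,r3:4,r4:Mul2
c4: CDB Add1=5; stall | r0:9,r1:9,r2:4,r3:4,r4:Mul2
c5: stall | r0:9,r1:9,r2:4,r3:4,r4:Mul2
c6: stall | r0:9,r1:9,r2:4,r3:4,r4:Mul2
c7: CDB Mul1=81; issue MUL r1<-Mul1 | r0:9,r1:Mul1,r2:4,r3:4,r4:Mul2
c8: CDB Mul2=16; issue SUB r4<-Add1 | r0:9,r1:Mul1,r2:4,r3:4,r4:Add1
c9: issue SUB r3<-Add2 | r0:9,r1:Mul1,r2:4,r3:Add2,r4:Add1
c10: issue MUL r1<-Mul2 | r0:9,r1:Mul2,r2:4,r3:Add2,r4:Add1
c11: issue ADD r0<-Add3 | r0:Add3,r1:Mul2,r2:4,r3:Add2,r4:Add1
c12: stall | r0:Add3,r1:Mul2,r2:4,r3:Add2,r4:Add1
c13: CDB Mul1=64; stall | r0:Add3,r1:Mul2,r2:4,r3:Add2,r4:Add1
c14: stall | r0:Add3,r1:Mul2,r2:4,r3:Add2,r4:Add1
c15: stall | r0:Add3,r1:Mul2,r2:4,r3:Add2,r4:Add1
c16: CDB Add1=48; issue ADD r4<-Add1 | r0:Add3,r1:Mul2,r2:4,r3:Add2,r4:Add1
c17: - | r0:Add3,r1:Mul2,r2:4,r3:Add2,r4:Add1
c18: CDB Mul2=4096 | r0:Add3,r1:4096,r2:4,r3:Add2,r4:Add1
c19: CDB Add1=8 | r0:Add3,r1:4096,r2:4,r3:Add2,r4:8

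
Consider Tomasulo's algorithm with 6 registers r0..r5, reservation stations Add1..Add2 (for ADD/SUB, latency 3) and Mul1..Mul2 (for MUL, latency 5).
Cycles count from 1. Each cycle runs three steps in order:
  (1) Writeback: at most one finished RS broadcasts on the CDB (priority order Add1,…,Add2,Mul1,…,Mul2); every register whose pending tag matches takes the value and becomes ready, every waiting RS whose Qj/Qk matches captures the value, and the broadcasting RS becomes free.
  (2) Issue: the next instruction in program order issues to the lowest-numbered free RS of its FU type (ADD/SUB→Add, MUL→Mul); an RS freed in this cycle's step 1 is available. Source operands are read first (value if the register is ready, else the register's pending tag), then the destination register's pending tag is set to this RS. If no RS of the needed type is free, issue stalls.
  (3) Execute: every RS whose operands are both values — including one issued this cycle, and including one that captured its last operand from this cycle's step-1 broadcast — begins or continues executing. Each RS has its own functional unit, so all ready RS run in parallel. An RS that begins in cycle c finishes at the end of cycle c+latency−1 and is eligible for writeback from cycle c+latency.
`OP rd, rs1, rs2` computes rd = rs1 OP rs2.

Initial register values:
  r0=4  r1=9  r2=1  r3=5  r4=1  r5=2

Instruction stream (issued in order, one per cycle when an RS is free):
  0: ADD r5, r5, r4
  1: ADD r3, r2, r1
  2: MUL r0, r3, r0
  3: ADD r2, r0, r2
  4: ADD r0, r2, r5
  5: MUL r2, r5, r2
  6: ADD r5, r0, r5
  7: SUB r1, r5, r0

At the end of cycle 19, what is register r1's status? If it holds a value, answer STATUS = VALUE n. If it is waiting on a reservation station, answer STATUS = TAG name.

STATUS = TAG Add2

  c1: issue ADD r5<-Add1  regs: r0:4,r1:9,r2:1,r3:5,r4:1,r5:Add1
  c2: issue ADD r3<-Add2  regs: r0:4,r1:9,r2:1,r3:Add2,r4:1,r5:Add1
  c3: issue MUL r0<-Mul1  regs: r0:Mul1,r1:9,r2:1,r3:Add2,r4:1,r5:Add1
  c4: CDB Add1=3; issue ADD r2<-Add1  regs: r0:Mul1,r1:9,r2:Add1,r3:Add2,r4:1,r5:3
  c5: CDB Add2=10; issue ADD r0<-Add2  regs: r0:Add2,r1:9,r2:Add1,r3:10,r4:1,r5:3
  c6: issue MUL r2<-Mul2  regs: r0:Add2,r1:9,r2:Mul2,r3:10,r4:1,r5:3
  c7: stall  regs: r0:Add2,r1:9,r2:Mul2,r3:10,r4:1,r5:3
  c8: stall  regs: r0:Add2,r1:9,r2:Mul2,r3:10,r4:1,r5:3
  c9: stall  regs: r0:Add2,r1:9,r2:Mul2,r3:10,r4:1,r5:3
  c10: CDB Mul1=40; stall  regs: r0:Add2,r1:9,r2:Mul2,r3:10,r4:1,r5:3
  c11: stall  regs: r0:Add2,r1:9,r2:Mul2,r3:10,r4:1,r5:3
  c12: stall  regs: r0:Add2,r1:9,r2:Mul2,r3:10,r4:1,r5:3
  c13: CDB Add1=41; issue ADD r5<-Add1  regs: r0:Add2,r1:9,r2:Mul2,r3:10,r4:1,r5:Add1
  c14: stall  regs: r0:Add2,r1:9,r2:Mul2,r3:10,r4:1,r5:Add1
  c15: stall  regs: r0:Add2,r1:9,r2:Mul2,r3:10,r4:1,r5:Add1
  c16: CDB Add2=44; issue SUB r1<-Add2  regs: r0:44,r1:Add2,r2:Mul2,r3:10,r4:1,r5:Add1
  c17: -  regs: r0:44,r1:Add2,r2:Mul2,r3:10,r4:1,r5:Add1
  c18: CDB Mul2=123  regs: r0:44,r1:Add2,r2:123,r3:10,r4:1,r5:Add1
  c19: CDB Add1=47  regs: r0:44,r1:Add2,r2:123,r3:10,r4:1,r5:47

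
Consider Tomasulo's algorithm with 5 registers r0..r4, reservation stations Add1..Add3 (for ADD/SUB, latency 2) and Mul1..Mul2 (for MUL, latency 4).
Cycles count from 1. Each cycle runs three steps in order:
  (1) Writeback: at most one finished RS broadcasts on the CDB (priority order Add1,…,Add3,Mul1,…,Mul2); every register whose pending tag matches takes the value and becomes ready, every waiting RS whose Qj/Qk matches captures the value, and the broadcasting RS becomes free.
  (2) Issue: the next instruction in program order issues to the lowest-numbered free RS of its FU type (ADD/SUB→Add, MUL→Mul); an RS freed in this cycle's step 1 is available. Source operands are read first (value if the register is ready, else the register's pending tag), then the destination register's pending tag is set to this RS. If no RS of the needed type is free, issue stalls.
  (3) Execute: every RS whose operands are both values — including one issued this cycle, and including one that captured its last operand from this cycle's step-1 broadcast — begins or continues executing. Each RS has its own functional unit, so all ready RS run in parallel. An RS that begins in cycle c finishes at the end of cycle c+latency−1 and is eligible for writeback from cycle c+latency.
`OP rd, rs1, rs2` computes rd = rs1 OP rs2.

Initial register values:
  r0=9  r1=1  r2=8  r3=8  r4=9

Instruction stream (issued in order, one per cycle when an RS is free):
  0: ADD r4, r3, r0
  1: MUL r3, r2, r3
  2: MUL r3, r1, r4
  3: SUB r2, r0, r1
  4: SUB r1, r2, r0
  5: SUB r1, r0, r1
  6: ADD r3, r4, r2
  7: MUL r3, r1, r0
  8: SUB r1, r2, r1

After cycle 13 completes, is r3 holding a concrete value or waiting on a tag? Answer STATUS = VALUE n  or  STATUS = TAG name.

STATUS = TAG Mul1

  c1: issue ADD r4<-Add1  regs: r0:9,r1:1,r2:8,r3:8,r4:Add1
  c2: issue MUL r3<-Mul1  regs: r0:9,r1:1,r2:8,r3:Mul1,r4:Add1
  c3: CDB Add1=17; issue MUL r3<-Mul2  regs: r0:9,r1:1,r2:8,r3:Mul2,r4:17
  c4: issue SUB r2<-Add1  regs: r0:9,r1:1,r2:Add1,r3:Mul2,r4:17
  c5: issue SUB r1<-Add2  regs: r0:9,r1:Add2,r2:Add1,r3:Mul2,r4:17
  c6: CDB Add1=8; issue SUB r1<-Add1  regs: r0:9,r1:Add1,r2:8,r3:Mul2,r4:17
  c7: CDB Mul1=64; issue ADD r3<-Add3  regs: r0:9,r1:Add1,r2:8,r3:Add3,r4:17
  c8: CDB Add2=-1; issue MUL r3<-Mul1  regs: r0:9,r1:Add1,r2:8,r3:Mul1,r4:17
  c9: CDB Add3=25; issue SUB r1<-Add2  regs: r0:9,r1:Add2,r2:8,r3:Mul1,r4:17
  c10: CDB Add1=10  regs: r0:9,r1:Add2,r2:8,r3:Mul1,r4:17
  c11: CDB Mul2=17  regs: r0:9,r1:Add2,r2:8,r3:Mul1,r4:17
  c12: CDB Add2=-2  regs: r0:9,r1:-2,r2:8,r3:Mul1,r4:17
  c13: -  regs: r0:9,r1:-2,r2:8,r3:Mul1,r4:17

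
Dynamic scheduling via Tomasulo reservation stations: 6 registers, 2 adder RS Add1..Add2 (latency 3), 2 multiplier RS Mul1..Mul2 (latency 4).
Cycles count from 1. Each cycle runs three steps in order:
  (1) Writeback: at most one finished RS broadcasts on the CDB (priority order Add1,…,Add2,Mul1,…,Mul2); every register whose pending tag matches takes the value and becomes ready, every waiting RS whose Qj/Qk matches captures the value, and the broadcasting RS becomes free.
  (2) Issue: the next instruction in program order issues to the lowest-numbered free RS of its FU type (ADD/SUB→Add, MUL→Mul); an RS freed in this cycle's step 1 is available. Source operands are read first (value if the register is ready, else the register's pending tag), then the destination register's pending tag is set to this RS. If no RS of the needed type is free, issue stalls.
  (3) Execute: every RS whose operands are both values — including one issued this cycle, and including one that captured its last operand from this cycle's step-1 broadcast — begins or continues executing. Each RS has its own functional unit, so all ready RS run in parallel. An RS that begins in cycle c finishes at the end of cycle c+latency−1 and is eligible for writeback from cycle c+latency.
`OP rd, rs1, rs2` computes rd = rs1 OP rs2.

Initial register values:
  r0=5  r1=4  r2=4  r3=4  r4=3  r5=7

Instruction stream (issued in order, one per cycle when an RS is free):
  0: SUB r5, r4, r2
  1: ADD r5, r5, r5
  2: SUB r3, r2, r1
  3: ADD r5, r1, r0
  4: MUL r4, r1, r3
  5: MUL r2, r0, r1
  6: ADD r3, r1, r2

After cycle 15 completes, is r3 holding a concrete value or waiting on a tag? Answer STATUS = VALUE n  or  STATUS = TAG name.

c1: issue SUB r5<-Add1 | r0:5,r1:4,r2:4,r3:4,r4:3,r5:Add1
c2: issue ADD r5<-Add2 | r0:5,r1:4,r2:4,r3:4,r4:3,r5:Add2
c3: stall | r0:5,r1:4,r2:4,r3:4,r4:3,r5:Add2
c4: CDB Add1=-1; issue SUB r3<-Add1 | r0:5,r1:4,r2:4,r3:Add1,r4:3,r5:Add2
c5: stall | r0:5,r1:4,r2:4,r3:Add1,r4:3,r5:Add2
c6: stall | r0:5,r1:4,r2:4,r3:Add1,r4:3,r5:Add2
c7: CDB Add1=0; issue ADD r5<-Add1 | r0:5,r1:4,r2:4,r3:0,r4:3,r5:Add1
c8: CDB Add2=-2; issue MUL r4<-Mul1 | r0:5,r1:4,r2:4,r3:0,r4:Mul1,r5:Add1
c9: issue MUL r2<-Mul2 | r0:5,r1:4,r2:Mul2,r3:0,r4:Mul1,r5:Add1
c10: CDB Add1=9; issue ADD r3<-Add1 | r0:5,r1:4,r2:Mul2,r3:Add1,r4:Mul1,r5:9
c11: - | r0:5,r1:4,r2:Mul2,r3:Add1,r4:Mul1,r5:9
c12: CDB Mul1=0 | r0:5,r1:4,r2:Mul2,r3:Add1,r4:0,r5:9
c13: CDB Mul2=20 | r0:5,r1:4,r2:20,r3:Add1,r4:0,r5:9
c14: - | r0:5,r1:4,r2:20,r3:Add1,r4:0,r5:9
c15: - | r0:5,r1:4,r2:20,r3:Add1,r4:0,r5:9

STATUS = TAG Add1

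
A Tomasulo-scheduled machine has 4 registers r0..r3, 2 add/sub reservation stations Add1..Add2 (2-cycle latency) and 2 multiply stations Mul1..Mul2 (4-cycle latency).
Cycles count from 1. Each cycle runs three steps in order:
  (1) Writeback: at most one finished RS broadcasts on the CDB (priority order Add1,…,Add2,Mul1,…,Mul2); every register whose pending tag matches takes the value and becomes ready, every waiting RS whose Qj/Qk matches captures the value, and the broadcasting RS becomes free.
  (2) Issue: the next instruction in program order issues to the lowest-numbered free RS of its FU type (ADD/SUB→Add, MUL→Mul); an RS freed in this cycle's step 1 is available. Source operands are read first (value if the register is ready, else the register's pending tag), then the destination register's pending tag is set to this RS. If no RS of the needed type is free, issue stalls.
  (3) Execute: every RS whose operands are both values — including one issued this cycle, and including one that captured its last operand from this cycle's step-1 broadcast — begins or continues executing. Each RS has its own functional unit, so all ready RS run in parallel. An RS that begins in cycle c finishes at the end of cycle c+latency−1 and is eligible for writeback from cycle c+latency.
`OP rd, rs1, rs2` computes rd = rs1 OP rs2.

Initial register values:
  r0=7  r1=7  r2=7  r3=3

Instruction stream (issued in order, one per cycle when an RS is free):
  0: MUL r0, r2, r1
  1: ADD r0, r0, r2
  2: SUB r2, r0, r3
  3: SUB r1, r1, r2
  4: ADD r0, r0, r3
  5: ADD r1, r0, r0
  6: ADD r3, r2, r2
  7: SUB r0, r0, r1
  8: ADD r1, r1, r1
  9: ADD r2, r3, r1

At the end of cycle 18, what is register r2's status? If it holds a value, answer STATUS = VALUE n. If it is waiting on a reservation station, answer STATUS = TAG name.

  c1: issue MUL r0<-Mul1  regs: r0:Mul1,r1:7,r2:7,r3:3
  c2: issue ADD r0<-Add1  regs: r0:Add1,r1:7,r2:7,r3:3
  c3: issue SUB r2<-Add2  regs: r0:Add1,r1:7,r2:Add2,r3:3
  c4: stall  regs: r0:Add1,r1:7,r2:Add2,r3:3
  c5: CDB Mul1=49; stall  regs: r0:Add1,r1:7,r2:Add2,r3:3
  c6: stall  regs: r0:Add1,r1:7,r2:Add2,r3:3
  c7: CDB Add1=56; issue SUB r1<-Add1  regs: r0:56,r1:Add1,r2:Add2,r3:3
  c8: stall  regs: r0:56,r1:Add1,r2:Add2,r3:3
  c9: CDB Add2=53; issue ADD r0<-Add2  regs: r0:Add2,r1:Add1,r2:53,r3:3
  c10: stall  regs: r0:Add2,r1:Add1,r2:53,r3:3
  c11: CDB Add1=-46; issue ADD r1<-Add1  regs: r0:Add2,r1:Add1,r2:53,r3:3
  c12: CDB Add2=59; issue ADD r3<-Add2  regs: r0:59,r1:Add1,r2:53,r3:Add2
  c13: stall  regs: r0:59,r1:Add1,r2:53,r3:Add2
  c14: CDB Add1=118; issue SUB r0<-Add1  regs: r0:Add1,r1:118,r2:53,r3:Add2
  c15: CDB Add2=106; issue ADD r1<-Add2  regs: r0:Add1,r1:Add2,r2:53,r3:106
  c16: CDB Add1=-59; issue ADD r2<-Add1  regs: r0:-59,r1:Add2,r2:Add1,r3:106
  c17: CDB Add2=236  regs: r0:-59,r1:236,r2:Add1,r3:106
  c18: -  regs: r0:-59,r1:236,r2:Add1,r3:106

STATUS = TAG Add1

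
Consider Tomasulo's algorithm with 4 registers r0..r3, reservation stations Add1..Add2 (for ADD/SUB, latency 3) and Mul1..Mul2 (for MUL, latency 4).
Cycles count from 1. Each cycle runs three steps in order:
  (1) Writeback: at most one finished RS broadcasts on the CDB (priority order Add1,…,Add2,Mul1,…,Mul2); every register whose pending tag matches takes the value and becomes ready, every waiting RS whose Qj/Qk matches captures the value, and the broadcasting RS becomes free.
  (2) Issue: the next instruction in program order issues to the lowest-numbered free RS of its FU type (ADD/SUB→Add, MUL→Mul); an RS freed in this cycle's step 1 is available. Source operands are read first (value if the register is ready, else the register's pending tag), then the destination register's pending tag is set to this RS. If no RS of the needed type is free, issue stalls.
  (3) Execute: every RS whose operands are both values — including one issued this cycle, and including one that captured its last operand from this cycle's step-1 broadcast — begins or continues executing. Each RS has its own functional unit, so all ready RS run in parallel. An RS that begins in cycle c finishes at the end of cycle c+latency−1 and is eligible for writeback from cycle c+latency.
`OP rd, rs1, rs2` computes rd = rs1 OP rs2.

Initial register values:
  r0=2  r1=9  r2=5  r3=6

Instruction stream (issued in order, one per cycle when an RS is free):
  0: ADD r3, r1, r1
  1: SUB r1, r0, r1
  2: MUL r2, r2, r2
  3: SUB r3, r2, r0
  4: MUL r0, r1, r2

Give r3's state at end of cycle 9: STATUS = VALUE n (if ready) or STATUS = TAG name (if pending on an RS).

STATUS = TAG Add1

  c1: issue ADD r3<-Add1  regs: r0:2,r1:9,r2:5,r3:Add1
  c2: issue SUB r1<-Add2  regs: r0:2,r1:Add2,r2:5,r3:Add1
  c3: issue MUL r2<-Mul1  regs: r0:2,r1:Add2,r2:Mul1,r3:Add1
  c4: CDB Add1=18; issue SUB r3<-Add1  regs: r0:2,r1:Add2,r2:Mul1,r3:Add1
  c5: CDB Add2=-7; issue MUL r0<-Mul2  regs: r0:Mul2,r1:-7,r2:Mul1,r3:Add1
  c6: -  regs: r0:Mul2,r1:-7,r2:Mul1,r3:Add1
  c7: CDB Mul1=25  regs: r0:Mul2,r1:-7,r2:25,r3:Add1
  c8: -  regs: r0:Mul2,r1:-7,r2:25,r3:Add1
  c9: -  regs: r0:Mul2,r1:-7,r2:25,r3:Add1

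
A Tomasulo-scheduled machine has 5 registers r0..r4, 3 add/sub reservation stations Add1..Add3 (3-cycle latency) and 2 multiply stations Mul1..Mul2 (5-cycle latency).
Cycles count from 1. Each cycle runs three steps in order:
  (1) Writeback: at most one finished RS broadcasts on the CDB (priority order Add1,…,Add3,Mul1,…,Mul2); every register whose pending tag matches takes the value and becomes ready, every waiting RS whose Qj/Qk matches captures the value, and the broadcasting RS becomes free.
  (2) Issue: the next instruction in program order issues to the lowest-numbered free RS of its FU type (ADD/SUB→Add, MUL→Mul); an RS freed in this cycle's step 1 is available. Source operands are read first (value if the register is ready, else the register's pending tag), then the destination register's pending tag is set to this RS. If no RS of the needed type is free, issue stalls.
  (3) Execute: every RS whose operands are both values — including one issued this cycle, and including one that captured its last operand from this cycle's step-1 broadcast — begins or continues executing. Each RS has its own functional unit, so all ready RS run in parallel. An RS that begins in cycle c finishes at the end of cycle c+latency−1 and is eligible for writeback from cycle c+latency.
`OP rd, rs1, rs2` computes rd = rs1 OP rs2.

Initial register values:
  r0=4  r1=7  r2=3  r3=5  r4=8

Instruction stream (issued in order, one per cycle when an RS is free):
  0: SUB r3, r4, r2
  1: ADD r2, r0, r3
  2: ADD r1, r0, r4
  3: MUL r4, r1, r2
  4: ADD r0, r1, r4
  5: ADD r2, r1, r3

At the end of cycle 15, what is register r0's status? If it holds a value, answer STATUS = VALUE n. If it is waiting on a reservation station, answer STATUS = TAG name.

STATUS = VALUE 120

c1: issue SUB r3<-Add1 | r0:4,r1:7,r2:3,r3:Add1,r4:8
c2: issue ADD r2<-Add2 | r0:4,r1:7,r2:Add2,r3:Add1,r4:8
c3: issue ADD r1<-Add3 | r0:4,r1:Add3,r2:Add2,r3:Add1,r4:8
c4: CDB Add1=5; issue MUL r4<-Mul1 | r0:4,r1:Add3,r2:Add2,r3:5,r4:Mul1
c5: issue ADD r0<-Add1 | r0:Add1,r1:Add3,r2:Add2,r3:5,r4:Mul1
c6: CDB Add3=12; issue ADD r2<-Add3 | r0:Add1,r1:12,r2:Add3,r3:5,r4:Mul1
c7: CDB Add2=9 | r0:Add1,r1:12,r2:Add3,r3:5,r4:Mul1
c8: - | r0:Add1,r1:12,r2:Add3,r3:5,r4:Mul1
c9: CDB Add3=17 | r0:Add1,r1:12,r2:17,r3:5,r4:Mul1
c10: - | r0:Add1,r1:12,r2:17,r3:5,r4:Mul1
c11: - | r0:Add1,r1:12,r2:17,r3:5,r4:Mul1
c12: CDB Mul1=108 | r0:Add1,r1:12,r2:17,r3:5,r4:108
c13: - | r0:Add1,r1:12,r2:17,r3:5,r4:108
c14: - | r0:Add1,r1:12,r2:17,r3:5,r4:108
c15: CDB Add1=120 | r0:120,r1:12,r2:17,r3:5,r4:108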